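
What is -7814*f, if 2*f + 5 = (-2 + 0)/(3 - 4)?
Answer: 11721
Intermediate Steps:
f = -3/2 (f = -5/2 + ((-2 + 0)/(3 - 4))/2 = -5/2 + (-2/(-1))/2 = -5/2 + (-2*(-1))/2 = -5/2 + (1/2)*2 = -5/2 + 1 = -3/2 ≈ -1.5000)
-7814*f = -7814*(-3/2) = 11721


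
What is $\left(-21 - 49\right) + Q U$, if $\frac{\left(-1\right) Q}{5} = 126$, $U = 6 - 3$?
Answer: $-1960$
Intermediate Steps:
$U = 3$ ($U = 6 - 3 = 3$)
$Q = -630$ ($Q = \left(-5\right) 126 = -630$)
$\left(-21 - 49\right) + Q U = \left(-21 - 49\right) - 1890 = -70 - 1890 = -1960$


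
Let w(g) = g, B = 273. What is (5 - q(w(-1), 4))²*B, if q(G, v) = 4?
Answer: 273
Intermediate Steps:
(5 - q(w(-1), 4))²*B = (5 - 1*4)²*273 = (5 - 4)²*273 = 1²*273 = 1*273 = 273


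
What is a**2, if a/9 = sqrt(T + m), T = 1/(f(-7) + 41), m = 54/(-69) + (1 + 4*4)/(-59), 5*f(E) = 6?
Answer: -24283638/286327 ≈ -84.811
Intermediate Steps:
f(E) = 6/5 (f(E) = (1/5)*6 = 6/5)
m = -1453/1357 (m = 54*(-1/69) + (1 + 16)*(-1/59) = -18/23 + 17*(-1/59) = -18/23 - 17/59 = -1453/1357 ≈ -1.0707)
T = 5/211 (T = 1/(6/5 + 41) = 1/(211/5) = 5/211 ≈ 0.023697)
a = 9*I*sqrt(85840261946)/286327 (a = 9*sqrt(5/211 - 1453/1357) = 9*sqrt(-299798/286327) = 9*(I*sqrt(85840261946)/286327) = 9*I*sqrt(85840261946)/286327 ≈ 9.2093*I)
a**2 = (9*I*sqrt(85840261946)/286327)**2 = -24283638/286327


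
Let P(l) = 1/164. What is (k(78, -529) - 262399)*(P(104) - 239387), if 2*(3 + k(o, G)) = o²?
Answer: 2545583840280/41 ≈ 6.2087e+10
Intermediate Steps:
P(l) = 1/164
k(o, G) = -3 + o²/2
(k(78, -529) - 262399)*(P(104) - 239387) = ((-3 + (½)*78²) - 262399)*(1/164 - 239387) = ((-3 + (½)*6084) - 262399)*(-39259467/164) = ((-3 + 3042) - 262399)*(-39259467/164) = (3039 - 262399)*(-39259467/164) = -259360*(-39259467/164) = 2545583840280/41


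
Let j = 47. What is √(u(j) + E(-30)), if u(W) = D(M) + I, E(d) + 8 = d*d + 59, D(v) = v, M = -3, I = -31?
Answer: √917 ≈ 30.282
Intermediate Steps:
E(d) = 51 + d² (E(d) = -8 + (d*d + 59) = -8 + (d² + 59) = -8 + (59 + d²) = 51 + d²)
u(W) = -34 (u(W) = -3 - 31 = -34)
√(u(j) + E(-30)) = √(-34 + (51 + (-30)²)) = √(-34 + (51 + 900)) = √(-34 + 951) = √917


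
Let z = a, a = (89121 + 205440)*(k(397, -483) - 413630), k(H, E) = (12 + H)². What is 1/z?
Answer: -1/72564807789 ≈ -1.3781e-11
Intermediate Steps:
a = -72564807789 (a = (89121 + 205440)*((12 + 397)² - 413630) = 294561*(409² - 413630) = 294561*(167281 - 413630) = 294561*(-246349) = -72564807789)
z = -72564807789
1/z = 1/(-72564807789) = -1/72564807789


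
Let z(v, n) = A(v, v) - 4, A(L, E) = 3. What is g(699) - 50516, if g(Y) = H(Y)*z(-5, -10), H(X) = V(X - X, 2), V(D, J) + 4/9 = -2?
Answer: -454622/9 ≈ -50514.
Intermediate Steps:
V(D, J) = -22/9 (V(D, J) = -4/9 - 2 = -22/9)
H(X) = -22/9
z(v, n) = -1 (z(v, n) = 3 - 4 = -1)
g(Y) = 22/9 (g(Y) = -22/9*(-1) = 22/9)
g(699) - 50516 = 22/9 - 50516 = -454622/9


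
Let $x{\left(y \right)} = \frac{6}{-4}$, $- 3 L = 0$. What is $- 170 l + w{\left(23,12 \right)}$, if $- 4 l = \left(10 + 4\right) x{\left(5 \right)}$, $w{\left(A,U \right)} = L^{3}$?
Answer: $- \frac{1785}{2} \approx -892.5$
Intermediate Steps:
$L = 0$ ($L = \left(- \frac{1}{3}\right) 0 = 0$)
$w{\left(A,U \right)} = 0$ ($w{\left(A,U \right)} = 0^{3} = 0$)
$x{\left(y \right)} = - \frac{3}{2}$ ($x{\left(y \right)} = 6 \left(- \frac{1}{4}\right) = - \frac{3}{2}$)
$l = \frac{21}{4}$ ($l = - \frac{\left(10 + 4\right) \left(- \frac{3}{2}\right)}{4} = - \frac{14 \left(- \frac{3}{2}\right)}{4} = \left(- \frac{1}{4}\right) \left(-21\right) = \frac{21}{4} \approx 5.25$)
$- 170 l + w{\left(23,12 \right)} = \left(-170\right) \frac{21}{4} + 0 = - \frac{1785}{2} + 0 = - \frac{1785}{2}$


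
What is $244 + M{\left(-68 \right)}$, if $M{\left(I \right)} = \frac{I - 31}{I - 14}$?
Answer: $\frac{20107}{82} \approx 245.21$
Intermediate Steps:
$M{\left(I \right)} = \frac{-31 + I}{-14 + I}$
$244 + M{\left(-68 \right)} = 244 + \frac{-31 - 68}{-14 - 68} = 244 + \frac{1}{-82} \left(-99\right) = 244 - - \frac{99}{82} = 244 + \frac{99}{82} = \frac{20107}{82}$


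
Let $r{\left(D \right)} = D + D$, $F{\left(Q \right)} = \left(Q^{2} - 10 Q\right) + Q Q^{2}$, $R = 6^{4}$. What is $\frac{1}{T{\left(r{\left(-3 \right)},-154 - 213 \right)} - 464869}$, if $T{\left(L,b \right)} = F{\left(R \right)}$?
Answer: $\frac{1}{2177984123} \approx 4.5914 \cdot 10^{-10}$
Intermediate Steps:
$R = 1296$
$F{\left(Q \right)} = Q^{2} + Q^{3} - 10 Q$ ($F{\left(Q \right)} = \left(Q^{2} - 10 Q\right) + Q^{3} = Q^{2} + Q^{3} - 10 Q$)
$r{\left(D \right)} = 2 D$
$T{\left(L,b \right)} = 2178448992$ ($T{\left(L,b \right)} = 1296 \left(-10 + 1296 + 1296^{2}\right) = 1296 \left(-10 + 1296 + 1679616\right) = 1296 \cdot 1680902 = 2178448992$)
$\frac{1}{T{\left(r{\left(-3 \right)},-154 - 213 \right)} - 464869} = \frac{1}{2178448992 - 464869} = \frac{1}{2177984123}$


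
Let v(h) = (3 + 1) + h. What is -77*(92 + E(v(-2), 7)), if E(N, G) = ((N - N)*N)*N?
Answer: -7084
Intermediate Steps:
v(h) = 4 + h
E(N, G) = 0 (E(N, G) = (0*N)*N = 0*N = 0)
-77*(92 + E(v(-2), 7)) = -77*(92 + 0) = -77*92 = -7084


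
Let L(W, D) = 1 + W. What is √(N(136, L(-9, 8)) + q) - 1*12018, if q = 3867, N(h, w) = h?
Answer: -12018 + √4003 ≈ -11955.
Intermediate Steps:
√(N(136, L(-9, 8)) + q) - 1*12018 = √(136 + 3867) - 1*12018 = √4003 - 12018 = -12018 + √4003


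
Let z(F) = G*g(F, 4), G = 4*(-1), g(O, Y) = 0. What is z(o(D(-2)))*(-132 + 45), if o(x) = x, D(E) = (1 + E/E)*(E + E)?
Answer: 0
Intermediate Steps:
D(E) = 4*E (D(E) = (1 + 1)*(2*E) = 2*(2*E) = 4*E)
G = -4
z(F) = 0 (z(F) = -4*0 = 0)
z(o(D(-2)))*(-132 + 45) = 0*(-132 + 45) = 0*(-87) = 0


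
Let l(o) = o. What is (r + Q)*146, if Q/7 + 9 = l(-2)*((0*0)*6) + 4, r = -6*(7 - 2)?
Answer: -9490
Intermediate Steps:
r = -30 (r = -6*5 = -30)
Q = -35 (Q = -63 + 7*(-2*0*0*6 + 4) = -63 + 7*(-0*6 + 4) = -63 + 7*(-2*0 + 4) = -63 + 7*(0 + 4) = -63 + 7*4 = -63 + 28 = -35)
(r + Q)*146 = (-30 - 35)*146 = -65*146 = -9490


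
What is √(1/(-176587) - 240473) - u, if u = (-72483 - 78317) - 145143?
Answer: 295943 + 2*I*√1874665500217431/176587 ≈ 2.9594e+5 + 490.38*I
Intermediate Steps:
u = -295943 (u = -150800 - 145143 = -295943)
√(1/(-176587) - 240473) - u = √(1/(-176587) - 240473) - 1*(-295943) = √(-1/176587 - 240473) + 295943 = √(-42464405652/176587) + 295943 = 2*I*√1874665500217431/176587 + 295943 = 295943 + 2*I*√1874665500217431/176587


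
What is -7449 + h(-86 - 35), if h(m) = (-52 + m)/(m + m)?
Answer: -1802485/242 ≈ -7448.3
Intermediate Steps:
h(m) = (-52 + m)/(2*m) (h(m) = (-52 + m)/((2*m)) = (-52 + m)*(1/(2*m)) = (-52 + m)/(2*m))
-7449 + h(-86 - 35) = -7449 + (-52 + (-86 - 35))/(2*(-86 - 35)) = -7449 + (½)*(-52 - 121)/(-121) = -7449 + (½)*(-1/121)*(-173) = -7449 + 173/242 = -1802485/242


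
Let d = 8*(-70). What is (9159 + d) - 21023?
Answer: -12424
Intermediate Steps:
d = -560
(9159 + d) - 21023 = (9159 - 560) - 21023 = 8599 - 21023 = -12424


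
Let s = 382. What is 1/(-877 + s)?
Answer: -1/495 ≈ -0.0020202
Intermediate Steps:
1/(-877 + s) = 1/(-877 + 382) = 1/(-495) = -1/495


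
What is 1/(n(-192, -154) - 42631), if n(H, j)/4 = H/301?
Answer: -301/12832699 ≈ -2.3456e-5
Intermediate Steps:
n(H, j) = 4*H/301 (n(H, j) = 4*(H/301) = 4*H/301)
1/(n(-192, -154) - 42631) = 1/((4/301)*(-192) - 42631) = 1/(-768/301 - 42631) = 1/(-12832699/301) = -301/12832699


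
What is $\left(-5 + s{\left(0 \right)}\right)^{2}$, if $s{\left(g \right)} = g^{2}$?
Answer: $25$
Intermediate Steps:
$\left(-5 + s{\left(0 \right)}\right)^{2} = \left(-5 + 0^{2}\right)^{2} = \left(-5 + 0\right)^{2} = \left(-5\right)^{2} = 25$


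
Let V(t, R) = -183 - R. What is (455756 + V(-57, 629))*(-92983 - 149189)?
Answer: -110174698368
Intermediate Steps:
(455756 + V(-57, 629))*(-92983 - 149189) = (455756 + (-183 - 1*629))*(-92983 - 149189) = (455756 + (-183 - 629))*(-242172) = (455756 - 812)*(-242172) = 454944*(-242172) = -110174698368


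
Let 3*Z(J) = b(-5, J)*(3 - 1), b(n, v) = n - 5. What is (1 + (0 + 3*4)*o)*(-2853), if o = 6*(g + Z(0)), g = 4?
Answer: 544923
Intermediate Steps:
b(n, v) = -5 + n
Z(J) = -20/3 (Z(J) = ((-5 - 5)*(3 - 1))/3 = (-10*2)/3 = (1/3)*(-20) = -20/3)
o = -16 (o = 6*(4 - 20/3) = 6*(-8/3) = -16)
(1 + (0 + 3*4)*o)*(-2853) = (1 + (0 + 3*4)*(-16))*(-2853) = (1 + (0 + 12)*(-16))*(-2853) = (1 + 12*(-16))*(-2853) = (1 - 192)*(-2853) = -191*(-2853) = 544923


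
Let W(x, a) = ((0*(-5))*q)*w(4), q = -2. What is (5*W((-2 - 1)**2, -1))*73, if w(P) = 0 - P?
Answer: 0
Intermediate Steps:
w(P) = -P
W(x, a) = 0 (W(x, a) = ((0*(-5))*(-2))*(-1*4) = (0*(-2))*(-4) = 0*(-4) = 0)
(5*W((-2 - 1)**2, -1))*73 = (5*0)*73 = 0*73 = 0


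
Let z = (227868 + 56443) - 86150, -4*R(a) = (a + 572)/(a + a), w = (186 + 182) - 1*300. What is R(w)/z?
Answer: -20/3368737 ≈ -5.9369e-6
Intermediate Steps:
w = 68 (w = 368 - 300 = 68)
R(a) = -(572 + a)/(8*a) (R(a) = -(a + 572)/(4*(a + a)) = -(572 + a)/(4*(2*a)) = -(572 + a)*1/(2*a)/4 = -(572 + a)/(8*a))
z = 198161 (z = 284311 - 86150 = 198161)
R(w)/z = ((⅛)*(-572 - 1*68)/68)/198161 = ((⅛)*(1/68)*(-572 - 68))*(1/198161) = ((⅛)*(1/68)*(-640))*(1/198161) = -20/17*1/198161 = -20/3368737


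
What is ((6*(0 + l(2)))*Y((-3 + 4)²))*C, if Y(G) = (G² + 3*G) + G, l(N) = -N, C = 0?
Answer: 0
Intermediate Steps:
Y(G) = G² + 4*G
((6*(0 + l(2)))*Y((-3 + 4)²))*C = ((6*(0 - 1*2))*((-3 + 4)²*(4 + (-3 + 4)²)))*0 = ((6*(0 - 2))*(1²*(4 + 1²)))*0 = ((6*(-2))*(1*(4 + 1)))*0 = -12*5*0 = -60*0 = 0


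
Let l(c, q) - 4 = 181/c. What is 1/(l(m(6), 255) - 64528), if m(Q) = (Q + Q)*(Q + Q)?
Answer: -144/9291275 ≈ -1.5498e-5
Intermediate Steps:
m(Q) = 4*Q² (m(Q) = (2*Q)*(2*Q) = 4*Q²)
l(c, q) = 4 + 181/c
1/(l(m(6), 255) - 64528) = 1/((4 + 181/((4*6²))) - 64528) = 1/((4 + 181/((4*36))) - 64528) = 1/((4 + 181/144) - 64528) = 1/(757/144 - 64528) = 1/(-9291275/144) = -144/9291275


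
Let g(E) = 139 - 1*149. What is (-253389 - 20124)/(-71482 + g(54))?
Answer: 273513/71492 ≈ 3.8258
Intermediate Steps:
g(E) = -10 (g(E) = 139 - 149 = -10)
(-253389 - 20124)/(-71482 + g(54)) = (-253389 - 20124)/(-71482 - 10) = -273513/(-71492) = -273513*(-1/71492) = 273513/71492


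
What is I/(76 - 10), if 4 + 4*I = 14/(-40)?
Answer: -29/1760 ≈ -0.016477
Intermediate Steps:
I = -87/80 (I = -1 + (14/(-40))/4 = -1 + (14*(-1/40))/4 = -1 + (1/4)*(-7/20) = -1 - 7/80 = -87/80 ≈ -1.0875)
I/(76 - 10) = -87/(80*(76 - 10)) = -87/80/66 = -87/80*1/66 = -29/1760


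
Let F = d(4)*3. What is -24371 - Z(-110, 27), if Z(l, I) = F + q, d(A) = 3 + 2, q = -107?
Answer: -24279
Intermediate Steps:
d(A) = 5
F = 15 (F = 5*3 = 15)
Z(l, I) = -92 (Z(l, I) = 15 - 107 = -92)
-24371 - Z(-110, 27) = -24371 - 1*(-92) = -24371 + 92 = -24279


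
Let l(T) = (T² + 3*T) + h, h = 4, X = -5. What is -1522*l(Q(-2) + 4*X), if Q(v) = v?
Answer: -642284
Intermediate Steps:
l(T) = 4 + T² + 3*T (l(T) = (T² + 3*T) + 4 = 4 + T² + 3*T)
-1522*l(Q(-2) + 4*X) = -1522*(4 + (-2 + 4*(-5))² + 3*(-2 + 4*(-5))) = -1522*(4 + (-2 - 20)² + 3*(-2 - 20)) = -1522*(4 + (-22)² + 3*(-22)) = -1522*(4 + 484 - 66) = -1522*422 = -642284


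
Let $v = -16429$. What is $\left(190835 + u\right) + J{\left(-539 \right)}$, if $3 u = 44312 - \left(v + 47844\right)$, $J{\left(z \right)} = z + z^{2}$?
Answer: $485116$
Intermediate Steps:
$u = 4299$ ($u = \frac{44312 - \left(-16429 + 47844\right)}{3} = \frac{44312 - 31415}{3} = \frac{1}{3} \cdot 12897 = 4299$)
$\left(190835 + u\right) + J{\left(-539 \right)} = \left(190835 + 4299\right) - 539 \left(1 - 539\right) = 195134 - -289982 = 195134 + 289982 = 485116$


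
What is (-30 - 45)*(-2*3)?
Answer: 450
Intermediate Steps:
(-30 - 45)*(-2*3) = -75*(-6) = 450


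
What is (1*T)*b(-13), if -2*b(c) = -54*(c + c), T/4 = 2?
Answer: -5616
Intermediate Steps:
T = 8 (T = 4*2 = 8)
b(c) = 54*c (b(c) = -(-27)*(c + c) = -(-27)*2*c = -(-54)*c = 54*c)
(1*T)*b(-13) = (1*8)*(54*(-13)) = 8*(-702) = -5616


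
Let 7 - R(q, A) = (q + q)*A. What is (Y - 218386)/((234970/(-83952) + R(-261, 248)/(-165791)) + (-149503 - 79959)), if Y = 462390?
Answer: -1698083132876064/1596906733231915 ≈ -1.0634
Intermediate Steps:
R(q, A) = 7 - 2*A*q (R(q, A) = 7 - (q + q)*A = 7 - 2*q*A = 7 - 2*A*q)
(Y - 218386)/((234970/(-83952) + R(-261, 248)/(-165791)) + (-149503 - 79959)) = (462390 - 218386)/((234970/(-83952) + (7 - 2*248*(-261))/(-165791)) + (-149503 - 79959)) = 244004/((234970*(-1/83952) + (7 + 129456)*(-1/165791)) - 229462) = 244004/((-117485/41976 + 129463*(-1/165791)) - 229462) = 244004/((-117485/41976 - 129463/165791) - 229462) = 244004/(-24912294523/6959243016 - 229462) = 244004/(-1596906733231915/6959243016) = 244004*(-6959243016/1596906733231915) = -1698083132876064/1596906733231915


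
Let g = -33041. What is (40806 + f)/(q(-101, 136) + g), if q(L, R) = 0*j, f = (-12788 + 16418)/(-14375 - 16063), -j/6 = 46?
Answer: -207008233/167616993 ≈ -1.2350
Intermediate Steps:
j = -276 (j = -6*46 = -276)
f = -605/5073 (f = 3630/(-30438) = 3630*(-1/30438) = -605/5073 ≈ -0.11926)
q(L, R) = 0 (q(L, R) = 0*(-276) = 0)
(40806 + f)/(q(-101, 136) + g) = (40806 - 605/5073)/(0 - 33041) = (207008233/5073)/(-33041) = (207008233/5073)*(-1/33041) = -207008233/167616993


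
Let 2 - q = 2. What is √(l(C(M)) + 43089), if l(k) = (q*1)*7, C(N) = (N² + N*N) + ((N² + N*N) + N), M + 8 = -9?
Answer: √43089 ≈ 207.58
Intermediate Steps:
q = 0 (q = 2 - 1*2 = 2 - 2 = 0)
M = -17 (M = -8 - 9 = -17)
C(N) = N + 4*N² (C(N) = (N² + N²) + ((N² + N²) + N) = 2*N² + (2*N² + N) = 2*N² + (N + 2*N²) = N + 4*N²)
l(k) = 0 (l(k) = (0*1)*7 = 0*7 = 0)
√(l(C(M)) + 43089) = √(0 + 43089) = √43089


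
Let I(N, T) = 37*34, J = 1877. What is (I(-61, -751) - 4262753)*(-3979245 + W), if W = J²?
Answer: 1943736053420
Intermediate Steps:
I(N, T) = 1258
W = 3523129 (W = 1877² = 3523129)
(I(-61, -751) - 4262753)*(-3979245 + W) = (1258 - 4262753)*(-3979245 + 3523129) = -4261495*(-456116) = 1943736053420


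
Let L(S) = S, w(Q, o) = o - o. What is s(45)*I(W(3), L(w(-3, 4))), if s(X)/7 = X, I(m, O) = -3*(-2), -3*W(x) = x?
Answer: 1890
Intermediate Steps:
W(x) = -x/3
w(Q, o) = 0
I(m, O) = 6
s(X) = 7*X
s(45)*I(W(3), L(w(-3, 4))) = (7*45)*6 = 315*6 = 1890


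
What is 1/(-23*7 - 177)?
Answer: -1/338 ≈ -0.0029586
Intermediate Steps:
1/(-23*7 - 177) = 1/(-161 - 177) = 1/(-338) = -1/338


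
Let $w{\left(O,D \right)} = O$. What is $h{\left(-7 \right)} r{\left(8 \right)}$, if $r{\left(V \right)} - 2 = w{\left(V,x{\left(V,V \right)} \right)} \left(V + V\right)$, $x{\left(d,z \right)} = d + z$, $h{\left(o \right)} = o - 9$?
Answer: $-2080$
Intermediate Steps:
$h{\left(o \right)} = -9 + o$ ($h{\left(o \right)} = o - 9 = -9 + o$)
$r{\left(V \right)} = 2 + 2 V^{2}$ ($r{\left(V \right)} = 2 + V \left(V + V\right) = 2 + V 2 V = 2 + 2 V^{2}$)
$h{\left(-7 \right)} r{\left(8 \right)} = \left(-9 - 7\right) \left(2 + 2 \cdot 8^{2}\right) = - 16 \left(2 + 2 \cdot 64\right) = - 16 \left(2 + 128\right) = \left(-16\right) 130 = -2080$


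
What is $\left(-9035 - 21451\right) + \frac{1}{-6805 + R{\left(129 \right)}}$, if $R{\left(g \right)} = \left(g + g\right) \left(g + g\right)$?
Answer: $- \frac{1821812873}{59759} \approx -30486.0$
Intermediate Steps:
$R{\left(g \right)} = 4 g^{2}$ ($R{\left(g \right)} = 2 g 2 g = 4 g^{2}$)
$\left(-9035 - 21451\right) + \frac{1}{-6805 + R{\left(129 \right)}} = \left(-9035 - 21451\right) + \frac{1}{-6805 + 4 \cdot 129^{2}} = -30486 + \frac{1}{-6805 + 4 \cdot 16641} = -30486 + \frac{1}{-6805 + 66564} = -30486 + \frac{1}{59759} = - \frac{1821812873}{59759}$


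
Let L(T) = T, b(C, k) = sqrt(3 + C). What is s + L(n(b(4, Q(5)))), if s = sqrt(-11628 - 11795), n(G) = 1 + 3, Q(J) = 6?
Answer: 4 + I*sqrt(23423) ≈ 4.0 + 153.05*I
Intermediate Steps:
n(G) = 4
s = I*sqrt(23423) (s = sqrt(-23423) = I*sqrt(23423) ≈ 153.05*I)
s + L(n(b(4, Q(5)))) = I*sqrt(23423) + 4 = 4 + I*sqrt(23423)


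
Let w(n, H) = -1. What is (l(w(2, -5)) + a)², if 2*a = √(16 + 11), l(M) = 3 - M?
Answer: 91/4 + 12*√3 ≈ 43.535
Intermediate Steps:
a = 3*√3/2 (a = √(16 + 11)/2 = √27/2 = (3*√3)/2 = 3*√3/2 ≈ 2.5981)
(l(w(2, -5)) + a)² = ((3 - 1*(-1)) + 3*√3/2)² = ((3 + 1) + 3*√3/2)² = (4 + 3*√3/2)²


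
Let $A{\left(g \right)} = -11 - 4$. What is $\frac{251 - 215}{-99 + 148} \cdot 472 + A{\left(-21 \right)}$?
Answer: $\frac{16257}{49} \approx 331.78$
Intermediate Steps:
$A{\left(g \right)} = -15$ ($A{\left(g \right)} = -11 - 4 = -15$)
$\frac{251 - 215}{-99 + 148} \cdot 472 + A{\left(-21 \right)} = \frac{251 - 215}{-99 + 148} \cdot 472 - 15 = \frac{36}{49} \cdot 472 - 15 = \frac{16992}{49} - 15 = \frac{16257}{49}$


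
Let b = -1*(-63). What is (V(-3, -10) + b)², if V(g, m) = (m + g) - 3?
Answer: 2209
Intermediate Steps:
V(g, m) = -3 + g + m (V(g, m) = (g + m) - 3 = -3 + g + m)
b = 63
(V(-3, -10) + b)² = ((-3 - 3 - 10) + 63)² = (-16 + 63)² = 47² = 2209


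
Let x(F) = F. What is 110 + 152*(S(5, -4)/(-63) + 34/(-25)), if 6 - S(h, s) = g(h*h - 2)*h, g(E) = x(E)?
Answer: 261866/1575 ≈ 166.26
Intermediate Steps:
g(E) = E
S(h, s) = 6 - h*(-2 + h**2) (S(h, s) = 6 - (h*h - 2)*h = 6 - (h**2 - 2)*h = 6 - (-2 + h**2)*h = 6 - h*(-2 + h**2))
110 + 152*(S(5, -4)/(-63) + 34/(-25)) = 110 + 152*((6 - 1*5*(-2 + 5**2))/(-63) + 34/(-25)) = 110 + 152*((6 - 1*5*(-2 + 25))*(-1/63) + 34*(-1/25)) = 110 + 152*((6 - 1*5*23)*(-1/63) - 34/25) = 110 + 152*((6 - 115)*(-1/63) - 34/25) = 110 + 152*(-109*(-1/63) - 34/25) = 110 + 152*(109/63 - 34/25) = 110 + 152*(583/1575) = 110 + 88616/1575 = 261866/1575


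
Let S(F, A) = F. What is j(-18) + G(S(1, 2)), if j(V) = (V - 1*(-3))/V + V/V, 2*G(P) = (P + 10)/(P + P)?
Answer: 55/12 ≈ 4.5833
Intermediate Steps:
G(P) = (10 + P)/(4*P) (G(P) = ((P + 10)/(P + P))/2 = ((10 + P)/((2*P)))/2 = ((10 + P)*(1/(2*P)))/2 = ((10 + P)/(2*P))/2 = (10 + P)/(4*P))
j(V) = 1 + (3 + V)/V (j(V) = (V + 3)/V + 1 = (3 + V)/V + 1 = 1 + (3 + V)/V)
j(-18) + G(S(1, 2)) = (2 + 3/(-18)) + (¼)*(10 + 1)/1 = (2 + 3*(-1/18)) + (¼)*1*11 = (2 - ⅙) + 11/4 = 11/6 + 11/4 = 55/12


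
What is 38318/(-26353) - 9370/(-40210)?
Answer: -129383917/105965413 ≈ -1.2210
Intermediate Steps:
38318/(-26353) - 9370/(-40210) = 38318*(-1/26353) - 9370*(-1/40210) = -38318/26353 + 937/4021 = -129383917/105965413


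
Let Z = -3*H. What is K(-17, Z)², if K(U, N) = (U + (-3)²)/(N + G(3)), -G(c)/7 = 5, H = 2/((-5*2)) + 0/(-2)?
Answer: 100/1849 ≈ 0.054083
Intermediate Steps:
H = -⅕ (H = 2/(-10) + 0*(-½) = 2*(-⅒) + 0 = -⅕ + 0 = -⅕ ≈ -0.20000)
G(c) = -35 (G(c) = -7*5 = -35)
Z = ⅗ (Z = -3*(-⅕) = ⅗ ≈ 0.60000)
K(U, N) = (9 + U)/(-35 + N) (K(U, N) = (U + (-3)²)/(N - 35) = (U + 9)/(-35 + N) = (9 + U)/(-35 + N))
K(-17, Z)² = ((9 - 17)/(-35 + ⅗))² = (-8/(-172/5))² = (-5/172*(-8))² = (10/43)² = 100/1849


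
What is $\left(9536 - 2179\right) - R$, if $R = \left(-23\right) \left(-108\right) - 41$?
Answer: $4914$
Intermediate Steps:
$R = 2443$ ($R = 2484 - 41 = 2443$)
$\left(9536 - 2179\right) - R = \left(9536 - 2179\right) - 2443 = 7357 - 2443 = 4914$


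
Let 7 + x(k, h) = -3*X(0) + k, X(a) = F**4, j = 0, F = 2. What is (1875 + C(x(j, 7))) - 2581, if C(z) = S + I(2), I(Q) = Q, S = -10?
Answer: -714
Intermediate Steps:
X(a) = 16 (X(a) = 2**4 = 16)
x(k, h) = -55 + k (x(k, h) = -7 + (-3*16 + k) = -7 + (-48 + k) = -55 + k)
C(z) = -8 (C(z) = -10 + 2 = -8)
(1875 + C(x(j, 7))) - 2581 = (1875 - 8) - 2581 = 1867 - 2581 = -714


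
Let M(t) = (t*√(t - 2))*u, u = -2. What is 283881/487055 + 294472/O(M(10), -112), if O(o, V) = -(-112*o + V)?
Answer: -179797001/752180870 - 736180*√2/22393 ≈ -46.732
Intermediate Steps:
M(t) = -2*t*√(-2 + t) (M(t) = (t*√(t - 2))*(-2) = (t*√(-2 + t))*(-2) = -2*t*√(-2 + t))
O(o, V) = -V + 112*o (O(o, V) = -(V - 112*o) = -V + 112*o)
283881/487055 + 294472/O(M(10), -112) = 283881/487055 + 294472/(-1*(-112) + 112*(-2*10*√(-2 + 10))) = 283881*(1/487055) + 294472/(112 + 112*(-2*10*√8)) = 9789/16795 + 294472/(112 + 112*(-2*10*2*√2)) = 9789/16795 + 294472/(112 + 112*(-40*√2)) = 9789/16795 + 294472/(112 - 4480*√2)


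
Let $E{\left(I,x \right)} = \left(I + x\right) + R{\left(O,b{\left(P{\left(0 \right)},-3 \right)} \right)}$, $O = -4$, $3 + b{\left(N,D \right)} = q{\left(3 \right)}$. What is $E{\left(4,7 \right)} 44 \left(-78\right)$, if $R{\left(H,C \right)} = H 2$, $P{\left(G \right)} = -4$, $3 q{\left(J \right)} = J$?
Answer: $-10296$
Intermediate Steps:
$q{\left(J \right)} = \frac{J}{3}$
$b{\left(N,D \right)} = -2$ ($b{\left(N,D \right)} = -3 + \frac{1}{3} \cdot 3 = -3 + 1 = -2$)
$R{\left(H,C \right)} = 2 H$
$E{\left(I,x \right)} = -8 + I + x$ ($E{\left(I,x \right)} = \left(I + x\right) + 2 \left(-4\right) = \left(I + x\right) - 8 = -8 + I + x$)
$E{\left(4,7 \right)} 44 \left(-78\right) = \left(-8 + 4 + 7\right) 44 \left(-78\right) = 3 \cdot 44 \left(-78\right) = 132 \left(-78\right) = -10296$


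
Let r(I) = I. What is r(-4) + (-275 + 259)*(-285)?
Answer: 4556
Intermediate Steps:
r(-4) + (-275 + 259)*(-285) = -4 + (-275 + 259)*(-285) = -4 - 16*(-285) = -4 + 4560 = 4556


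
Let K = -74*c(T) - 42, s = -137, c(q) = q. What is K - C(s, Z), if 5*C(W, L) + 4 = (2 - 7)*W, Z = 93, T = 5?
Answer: -2741/5 ≈ -548.20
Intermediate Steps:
K = -412 (K = -74*5 - 42 = -370 - 42 = -412)
C(W, L) = -4/5 - W (C(W, L) = -4/5 + ((2 - 7)*W)/5 = -4/5 + (-5*W)/5 = -4/5 - W)
K - C(s, Z) = -412 - (-4/5 - 1*(-137)) = -412 - (-4/5 + 137) = -412 - 1*681/5 = -412 - 681/5 = -2741/5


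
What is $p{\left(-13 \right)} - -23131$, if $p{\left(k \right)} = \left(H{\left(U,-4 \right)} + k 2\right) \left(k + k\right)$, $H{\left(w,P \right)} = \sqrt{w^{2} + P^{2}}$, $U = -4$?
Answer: $23807 - 104 \sqrt{2} \approx 23660.0$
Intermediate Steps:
$H{\left(w,P \right)} = \sqrt{P^{2} + w^{2}}$
$p{\left(k \right)} = 2 k \left(2 k + 4 \sqrt{2}\right)$ ($p{\left(k \right)} = \left(\sqrt{\left(-4\right)^{2} + \left(-4\right)^{2}} + k 2\right) \left(k + k\right) = \left(\sqrt{16 + 16} + 2 k\right) 2 k = \left(\sqrt{32} + 2 k\right) 2 k = \left(4 \sqrt{2} + 2 k\right) 2 k = \left(2 k + 4 \sqrt{2}\right) 2 k = 2 k \left(2 k + 4 \sqrt{2}\right)$)
$p{\left(-13 \right)} - -23131 = 4 \left(-13\right) \left(-13 + 2 \sqrt{2}\right) - -23131 = \left(676 - 104 \sqrt{2}\right) + 23131 = 23807 - 104 \sqrt{2}$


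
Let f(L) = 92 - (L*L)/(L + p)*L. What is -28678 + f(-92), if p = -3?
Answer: -3494358/95 ≈ -36783.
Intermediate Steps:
f(L) = 92 - L³/(-3 + L) (f(L) = 92 - (L*L)/(L - 3)*L = 92 - L²/(-3 + L)*L = 92 - L³/(-3 + L))
-28678 + f(-92) = -28678 + (-276 - 1*(-92)³ + 92*(-92))/(-3 - 92) = -28678 + (-276 - 1*(-778688) - 8464)/(-95) = -28678 - (-276 + 778688 - 8464)/95 = -28678 - 1/95*769948 = -28678 - 769948/95 = -3494358/95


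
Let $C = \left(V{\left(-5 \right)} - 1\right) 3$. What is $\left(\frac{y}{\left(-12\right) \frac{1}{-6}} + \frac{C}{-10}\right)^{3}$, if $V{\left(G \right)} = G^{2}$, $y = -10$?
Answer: $- \frac{226981}{125} \approx -1815.8$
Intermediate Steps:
$C = 72$ ($C = \left(\left(-5\right)^{2} - 1\right) 3 = \left(25 - 1\right) 3 = 24 \cdot 3 = 72$)
$\left(\frac{y}{\left(-12\right) \frac{1}{-6}} + \frac{C}{-10}\right)^{3} = \left(- \frac{10}{\left(-12\right) \frac{1}{-6}} + \frac{72}{-10}\right)^{3} = \left(- \frac{10}{\left(-12\right) \left(- \frac{1}{6}\right)} + 72 \left(- \frac{1}{10}\right)\right)^{3} = \left(- \frac{10}{2} - \frac{36}{5}\right)^{3} = \left(\left(-10\right) \frac{1}{2} - \frac{36}{5}\right)^{3} = \left(-5 - \frac{36}{5}\right)^{3} = \left(- \frac{61}{5}\right)^{3} = - \frac{226981}{125}$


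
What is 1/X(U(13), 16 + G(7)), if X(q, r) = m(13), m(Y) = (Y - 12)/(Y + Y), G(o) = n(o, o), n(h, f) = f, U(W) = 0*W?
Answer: 26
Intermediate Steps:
U(W) = 0
G(o) = o
m(Y) = (-12 + Y)/(2*Y) (m(Y) = (-12 + Y)/((2*Y)) = (-12 + Y)*(1/(2*Y)) = (-12 + Y)/(2*Y))
X(q, r) = 1/26 (X(q, r) = (½)*(-12 + 13)/13 = (½)*(1/13)*1 = 1/26)
1/X(U(13), 16 + G(7)) = 1/(1/26) = 26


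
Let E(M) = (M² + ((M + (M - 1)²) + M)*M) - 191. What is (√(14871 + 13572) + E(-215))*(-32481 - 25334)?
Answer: 571938125140 - 57815*√28443 ≈ 5.7193e+11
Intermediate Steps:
E(M) = -191 + M² + M*((-1 + M)² + 2*M) (E(M) = (M² + ((M + (-1 + M)²) + M)*M) - 191 = (M² + ((-1 + M)² + 2*M)*M) - 191 = (M² + M*((-1 + M)² + 2*M)) - 191 = -191 + M² + M*((-1 + M)² + 2*M))
(√(14871 + 13572) + E(-215))*(-32481 - 25334) = (√(14871 + 13572) + (-191 - 215 + (-215)² + (-215)³))*(-32481 - 25334) = (√28443 + (-191 - 215 + 46225 - 9938375))*(-57815) = (√28443 - 9892556)*(-57815) = (-9892556 + √28443)*(-57815) = 571938125140 - 57815*√28443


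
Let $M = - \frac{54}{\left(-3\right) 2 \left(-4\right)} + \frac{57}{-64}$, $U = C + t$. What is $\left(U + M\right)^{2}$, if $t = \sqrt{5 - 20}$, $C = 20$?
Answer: $\frac{1102801}{4096} + \frac{1079 i \sqrt{15}}{32} \approx 269.24 + 130.59 i$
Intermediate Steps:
$t = i \sqrt{15}$ ($t = \sqrt{-15} = i \sqrt{15} \approx 3.873 i$)
$U = 20 + i \sqrt{15} \approx 20.0 + 3.873 i$
$M = - \frac{201}{64}$ ($M = - \frac{54}{\left(-6\right) \left(-4\right)} + 57 \left(- \frac{1}{64}\right) = - \frac{54}{24} - \frac{57}{64} = \left(-54\right) \frac{1}{24} - \frac{57}{64} = - \frac{9}{4} - \frac{57}{64} = - \frac{201}{64} \approx -3.1406$)
$\left(U + M\right)^{2} = \left(\left(20 + i \sqrt{15}\right) - \frac{201}{64}\right)^{2} = \left(\frac{1079}{64} + i \sqrt{15}\right)^{2}$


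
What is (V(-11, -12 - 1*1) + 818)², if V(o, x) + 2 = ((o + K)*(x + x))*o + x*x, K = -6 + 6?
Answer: 4669921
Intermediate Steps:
K = 0
V(o, x) = -2 + x² + 2*x*o² (V(o, x) = -2 + (((o + 0)*(x + x))*o + x*x) = -2 + ((o*(2*x))*o + x²) = -2 + ((2*o*x)*o + x²) = -2 + (2*x*o² + x²) = -2 + (x² + 2*x*o²) = -2 + x² + 2*x*o²)
(V(-11, -12 - 1*1) + 818)² = ((-2 + (-12 - 1*1)² + 2*(-12 - 1*1)*(-11)²) + 818)² = ((-2 + (-12 - 1)² + 2*(-12 - 1)*121) + 818)² = ((-2 + (-13)² + 2*(-13)*121) + 818)² = ((-2 + 169 - 3146) + 818)² = (-2979 + 818)² = (-2161)² = 4669921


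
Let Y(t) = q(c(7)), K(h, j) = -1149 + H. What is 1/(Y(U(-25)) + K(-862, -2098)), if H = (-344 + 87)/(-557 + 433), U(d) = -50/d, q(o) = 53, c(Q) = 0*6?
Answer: -124/135647 ≈ -0.00091414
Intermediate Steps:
c(Q) = 0
H = 257/124 (H = -257/(-124) = -257*(-1/124) = 257/124 ≈ 2.0726)
K(h, j) = -142219/124 (K(h, j) = -1149 + 257/124 = -142219/124)
Y(t) = 53
1/(Y(U(-25)) + K(-862, -2098)) = 1/(53 - 142219/124) = 1/(-135647/124) = -124/135647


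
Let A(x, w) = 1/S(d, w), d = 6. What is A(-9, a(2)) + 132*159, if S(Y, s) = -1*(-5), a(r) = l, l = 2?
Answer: 104941/5 ≈ 20988.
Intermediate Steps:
a(r) = 2
S(Y, s) = 5
A(x, w) = 1/5
A(-9, a(2)) + 132*159 = 1/5 + 132*159 = 1/5 + 20988 = 104941/5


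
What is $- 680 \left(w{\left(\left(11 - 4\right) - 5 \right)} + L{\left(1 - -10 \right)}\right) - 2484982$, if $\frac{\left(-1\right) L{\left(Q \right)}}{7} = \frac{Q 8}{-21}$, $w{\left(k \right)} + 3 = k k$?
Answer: $- \frac{7516826}{3} \approx -2.5056 \cdot 10^{6}$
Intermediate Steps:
$w{\left(k \right)} = -3 + k^{2}$ ($w{\left(k \right)} = -3 + k k = -3 + k^{2}$)
$L{\left(Q \right)} = \frac{8 Q}{3}$ ($L{\left(Q \right)} = - 7 \frac{Q 8}{-21} = - 7 \cdot 8 Q \left(- \frac{1}{21}\right) = - 7 \left(- \frac{8 Q}{21}\right) = \frac{8 Q}{3}$)
$- 680 \left(w{\left(\left(11 - 4\right) - 5 \right)} + L{\left(1 - -10 \right)}\right) - 2484982 = - 680 \left(\left(-3 + \left(\left(11 - 4\right) - 5\right)^{2}\right) + \frac{8 \left(1 - -10\right)}{3}\right) - 2484982 = - 680 \left(\left(-3 + \left(7 - 5\right)^{2}\right) + \frac{8 \left(1 + 10\right)}{3}\right) - 2484982 = - 680 \left(\left(-3 + 2^{2}\right) + \frac{8}{3} \cdot 11\right) - 2484982 = - 680 \left(\left(-3 + 4\right) + \frac{88}{3}\right) - 2484982 = - 680 \left(1 + \frac{88}{3}\right) - 2484982 = \left(-680\right) \frac{91}{3} - 2484982 = - \frac{61880}{3} - 2484982 = - \frac{7516826}{3}$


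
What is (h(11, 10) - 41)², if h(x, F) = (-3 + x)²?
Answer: 529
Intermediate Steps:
(h(11, 10) - 41)² = ((-3 + 11)² - 41)² = (8² - 41)² = (64 - 41)² = 23² = 529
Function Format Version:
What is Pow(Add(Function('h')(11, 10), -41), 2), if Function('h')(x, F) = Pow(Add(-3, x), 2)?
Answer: 529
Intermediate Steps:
Pow(Add(Function('h')(11, 10), -41), 2) = Pow(Add(Pow(Add(-3, 11), 2), -41), 2) = Pow(Add(Pow(8, 2), -41), 2) = Pow(Add(64, -41), 2) = Pow(23, 2) = 529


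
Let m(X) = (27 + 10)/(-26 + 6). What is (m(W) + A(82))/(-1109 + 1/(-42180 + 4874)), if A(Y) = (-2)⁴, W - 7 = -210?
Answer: -5278799/413723550 ≈ -0.012759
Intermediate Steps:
W = -203 (W = 7 - 210 = -203)
m(X) = -37/20 (m(X) = 37/(-20) = 37*(-1/20) = -37/20)
A(Y) = 16
(m(W) + A(82))/(-1109 + 1/(-42180 + 4874)) = (-37/20 + 16)/(-1109 + 1/(-42180 + 4874)) = 283/(20*(-1109 + 1/(-37306))) = 283/(20*(-1109 - 1/37306)) = 283/(20*(-41372355/37306)) = (283/20)*(-37306/41372355) = -5278799/413723550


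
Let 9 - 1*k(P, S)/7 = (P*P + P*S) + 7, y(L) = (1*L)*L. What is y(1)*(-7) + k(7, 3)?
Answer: -483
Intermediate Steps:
y(L) = L² (y(L) = L*L = L²)
k(P, S) = 14 - 7*P² - 7*P*S (k(P, S) = 63 - 7*((P*P + P*S) + 7) = 63 - 7*((P² + P*S) + 7) = 63 - 7*(7 + P² + P*S) = 63 + (-49 - 7*P² - 7*P*S) = 14 - 7*P² - 7*P*S)
y(1)*(-7) + k(7, 3) = 1²*(-7) + (14 - 7*7² - 7*7*3) = 1*(-7) + (14 - 7*49 - 147) = -7 + (14 - 343 - 147) = -7 - 476 = -483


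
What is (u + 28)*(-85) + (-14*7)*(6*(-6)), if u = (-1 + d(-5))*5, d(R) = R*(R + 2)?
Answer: -4802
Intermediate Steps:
d(R) = R*(2 + R)
u = 70 (u = (-1 - 5*(2 - 5))*5 = (-1 - 5*(-3))*5 = (-1 + 15)*5 = 14*5 = 70)
(u + 28)*(-85) + (-14*7)*(6*(-6)) = (70 + 28)*(-85) + (-14*7)*(6*(-6)) = 98*(-85) - 98*(-36) = -8330 + 3528 = -4802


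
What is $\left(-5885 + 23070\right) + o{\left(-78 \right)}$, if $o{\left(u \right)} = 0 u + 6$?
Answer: $17191$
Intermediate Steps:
$o{\left(u \right)} = 6$ ($o{\left(u \right)} = 0 + 6 = 6$)
$\left(-5885 + 23070\right) + o{\left(-78 \right)} = \left(-5885 + 23070\right) + 6 = 17185 + 6 = 17191$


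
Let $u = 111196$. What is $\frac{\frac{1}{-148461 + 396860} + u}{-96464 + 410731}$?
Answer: $\frac{27620975205}{78063608533} \approx 0.35383$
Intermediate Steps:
$\frac{\frac{1}{-148461 + 396860} + u}{-96464 + 410731} = \frac{\frac{1}{-148461 + 396860} + 111196}{-96464 + 410731} = \frac{\frac{1}{248399} + 111196}{314267} = \left(\frac{1}{248399} + 111196\right) \frac{1}{314267} = \frac{27620975205}{248399} \cdot \frac{1}{314267} = \frac{27620975205}{78063608533}$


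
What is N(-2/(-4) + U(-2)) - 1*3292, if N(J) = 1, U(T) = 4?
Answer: -3291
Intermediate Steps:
N(-2/(-4) + U(-2)) - 1*3292 = 1 - 1*3292 = 1 - 3292 = -3291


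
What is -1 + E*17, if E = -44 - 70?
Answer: -1939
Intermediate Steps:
E = -114
-1 + E*17 = -1 - 114*17 = -1 - 1938 = -1939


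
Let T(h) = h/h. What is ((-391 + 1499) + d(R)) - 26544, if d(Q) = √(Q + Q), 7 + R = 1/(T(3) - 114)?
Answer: -25436 + 12*I*√1243/113 ≈ -25436.0 + 3.744*I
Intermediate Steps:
T(h) = 1
R = -792/113 (R = -7 + 1/(1 - 114) = -7 + 1/(-113) = -7 - 1/113 = -792/113 ≈ -7.0089)
d(Q) = √2*√Q (d(Q) = √(2*Q) = √2*√Q)
((-391 + 1499) + d(R)) - 26544 = ((-391 + 1499) + √2*√(-792/113)) - 26544 = (1108 + √2*(6*I*√2486/113)) - 26544 = (1108 + 12*I*√1243/113) - 26544 = -25436 + 12*I*√1243/113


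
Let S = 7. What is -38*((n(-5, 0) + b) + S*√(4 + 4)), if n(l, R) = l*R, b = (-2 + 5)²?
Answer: -342 - 532*√2 ≈ -1094.4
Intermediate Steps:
b = 9 (b = 3² = 9)
n(l, R) = R*l
-38*((n(-5, 0) + b) + S*√(4 + 4)) = -38*((0*(-5) + 9) + 7*√(4 + 4)) = -38*((0 + 9) + 7*√8) = -38*(9 + 7*(2*√2)) = -38*(9 + 14*√2) = -342 - 532*√2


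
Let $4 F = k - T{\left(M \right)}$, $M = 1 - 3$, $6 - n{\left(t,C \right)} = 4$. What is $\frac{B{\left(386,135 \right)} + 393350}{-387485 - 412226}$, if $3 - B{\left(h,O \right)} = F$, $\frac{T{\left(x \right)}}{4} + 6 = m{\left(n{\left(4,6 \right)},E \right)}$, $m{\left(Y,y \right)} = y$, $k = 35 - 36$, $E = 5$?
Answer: $- \frac{1573409}{3198844} \approx -0.49187$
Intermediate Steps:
$n{\left(t,C \right)} = 2$ ($n{\left(t,C \right)} = 6 - 4 = 2$)
$M = -2$ ($M = 1 - 3 = -2$)
$k = -1$ ($k = 35 - 36 = -1$)
$T{\left(x \right)} = -4$ ($T{\left(x \right)} = -24 + 4 \cdot 5 = -24 + 20 = -4$)
$F = \frac{3}{4}$ ($F = \frac{-1 - -4}{4} = \frac{-1 + 4}{4} = \frac{1}{4} \cdot 3 = \frac{3}{4} \approx 0.75$)
$B{\left(h,O \right)} = \frac{9}{4}$ ($B{\left(h,O \right)} = 3 - \frac{3}{4} = \frac{9}{4}$)
$\frac{B{\left(386,135 \right)} + 393350}{-387485 - 412226} = \frac{\frac{9}{4} + 393350}{-387485 - 412226} = \frac{1573409}{4 \left(-799711\right)} = \frac{1573409}{4} \left(- \frac{1}{799711}\right) = - \frac{1573409}{3198844}$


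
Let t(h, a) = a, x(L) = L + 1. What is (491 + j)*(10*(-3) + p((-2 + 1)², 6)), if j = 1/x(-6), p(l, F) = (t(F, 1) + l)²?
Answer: -63804/5 ≈ -12761.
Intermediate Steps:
x(L) = 1 + L
p(l, F) = (1 + l)²
j = -⅕ (j = 1/(1 - 6) = 1/(-5) = -⅕ ≈ -0.20000)
(491 + j)*(10*(-3) + p((-2 + 1)², 6)) = (491 - ⅕)*(10*(-3) + (1 + (-2 + 1)²)²) = 2454*(-30 + (1 + (-1)²)²)/5 = 2454*(-30 + (1 + 1)²)/5 = 2454*(-30 + 2²)/5 = 2454*(-30 + 4)/5 = (2454/5)*(-26) = -63804/5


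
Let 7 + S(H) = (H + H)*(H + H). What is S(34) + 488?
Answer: 5105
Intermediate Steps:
S(H) = -7 + 4*H**2 (S(H) = -7 + (H + H)*(H + H) = -7 + (2*H)*(2*H) = -7 + 4*H**2)
S(34) + 488 = (-7 + 4*34**2) + 488 = (-7 + 4*1156) + 488 = (-7 + 4624) + 488 = 4617 + 488 = 5105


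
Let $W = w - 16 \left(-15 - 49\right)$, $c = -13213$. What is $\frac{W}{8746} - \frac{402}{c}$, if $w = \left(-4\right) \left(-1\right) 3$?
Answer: $\frac{8602280}{57780449} \approx 0.14888$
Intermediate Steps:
$w = 12$ ($w = 4 \cdot 3 = 12$)
$W = 1036$ ($W = 12 - 16 \left(-15 - 49\right) = 12 - -1024 = 12 + 1024 = 1036$)
$\frac{W}{8746} - \frac{402}{c} = \frac{1036}{8746} - \frac{402}{-13213} = 1036 \cdot \frac{1}{8746} - - \frac{402}{13213} = \frac{518}{4373} + \frac{402}{13213} = \frac{8602280}{57780449}$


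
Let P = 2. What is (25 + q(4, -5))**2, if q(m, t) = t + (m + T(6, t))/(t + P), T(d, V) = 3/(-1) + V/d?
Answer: 128881/324 ≈ 397.78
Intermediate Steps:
T(d, V) = -3 + V/d (T(d, V) = 3*(-1) + V/d = -3 + V/d)
q(m, t) = t + (-3 + m + t/6)/(2 + t) (q(m, t) = t + (m + (-3 + t/6))/(t + 2) = t + (m + (-3 + t*(1/6)))/(2 + t) = t + (m + (-3 + t/6))/(2 + t) = t + (-3 + m + t/6)/(2 + t))
(25 + q(4, -5))**2 = (25 + (-3 + 4 + (-5)**2 + (13/6)*(-5))/(2 - 5))**2 = (25 + (-3 + 4 + 25 - 65/6)/(-3))**2 = (25 - 1/3*91/6)**2 = (25 - 91/18)**2 = (359/18)**2 = 128881/324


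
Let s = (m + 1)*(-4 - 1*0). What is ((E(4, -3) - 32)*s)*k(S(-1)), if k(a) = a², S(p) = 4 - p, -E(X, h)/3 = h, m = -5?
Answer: -9200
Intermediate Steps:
E(X, h) = -3*h
s = 16 (s = (-5 + 1)*(-4 - 1*0) = -4*(-4 + 0) = -4*(-4) = 16)
((E(4, -3) - 32)*s)*k(S(-1)) = ((-3*(-3) - 32)*16)*(4 - 1*(-1))² = ((9 - 32)*16)*(4 + 1)² = -23*16*5² = -368*25 = -9200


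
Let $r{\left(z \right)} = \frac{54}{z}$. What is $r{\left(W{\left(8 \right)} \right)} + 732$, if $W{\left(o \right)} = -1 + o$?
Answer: $\frac{5178}{7} \approx 739.71$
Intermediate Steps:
$r{\left(W{\left(8 \right)} \right)} + 732 = \frac{54}{-1 + 8} + 732 = \frac{54}{7} + 732 = \frac{5178}{7}$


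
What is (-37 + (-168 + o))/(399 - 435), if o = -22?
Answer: 227/36 ≈ 6.3056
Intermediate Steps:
(-37 + (-168 + o))/(399 - 435) = (-37 + (-168 - 22))/(399 - 435) = (-37 - 190)/(-36) = -227*(-1/36) = 227/36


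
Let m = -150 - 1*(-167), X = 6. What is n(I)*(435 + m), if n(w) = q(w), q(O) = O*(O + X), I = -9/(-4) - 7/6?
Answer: 124865/36 ≈ 3468.5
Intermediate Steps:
I = 13/12 (I = -9*(-¼) - 7*⅙ = 9/4 - 7/6 = 13/12 ≈ 1.0833)
q(O) = O*(6 + O) (q(O) = O*(O + 6) = O*(6 + O))
m = 17 (m = -150 + 167 = 17)
n(w) = w*(6 + w)
n(I)*(435 + m) = (13*(6 + 13/12)/12)*(435 + 17) = ((13/12)*(85/12))*452 = (1105/144)*452 = 124865/36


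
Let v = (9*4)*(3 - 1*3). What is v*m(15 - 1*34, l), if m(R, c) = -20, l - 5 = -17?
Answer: 0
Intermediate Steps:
l = -12 (l = 5 - 17 = -12)
v = 0 (v = 36*(3 - 3) = 36*0 = 0)
v*m(15 - 1*34, l) = 0*(-20) = 0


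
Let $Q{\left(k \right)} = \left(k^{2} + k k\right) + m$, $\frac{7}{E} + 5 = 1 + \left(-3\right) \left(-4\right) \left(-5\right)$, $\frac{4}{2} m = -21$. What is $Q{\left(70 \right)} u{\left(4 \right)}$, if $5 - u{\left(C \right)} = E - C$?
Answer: $\frac{11414557}{128} \approx 89176.0$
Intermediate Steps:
$m = - \frac{21}{2}$ ($m = \frac{1}{2} \left(-21\right) = - \frac{21}{2} \approx -10.5$)
$E = - \frac{7}{64}$ ($E = \frac{7}{-5 + \left(1 + \left(-3\right) \left(-4\right) \left(-5\right)\right)} = \frac{7}{-5 + \left(1 + 12 \left(-5\right)\right)} = \frac{7}{-5 + \left(1 - 60\right)} = \frac{7}{-5 - 59} = \frac{7}{-64} = 7 \left(- \frac{1}{64}\right) = - \frac{7}{64} \approx -0.10938$)
$u{\left(C \right)} = \frac{327}{64} + C$ ($u{\left(C \right)} = 5 - \left(- \frac{7}{64} - C\right) = 5 + \left(\frac{7}{64} + C\right) = \frac{327}{64} + C$)
$Q{\left(k \right)} = - \frac{21}{2} + 2 k^{2}$ ($Q{\left(k \right)} = \left(k^{2} + k k\right) - \frac{21}{2} = \left(k^{2} + k^{2}\right) - \frac{21}{2} = 2 k^{2} - \frac{21}{2} = - \frac{21}{2} + 2 k^{2}$)
$Q{\left(70 \right)} u{\left(4 \right)} = \left(- \frac{21}{2} + 2 \cdot 70^{2}\right) \left(\frac{327}{64} + 4\right) = \left(- \frac{21}{2} + 2 \cdot 4900\right) \frac{583}{64} = \left(- \frac{21}{2} + 9800\right) \frac{583}{64} = \frac{19579}{2} \cdot \frac{583}{64} = \frac{11414557}{128}$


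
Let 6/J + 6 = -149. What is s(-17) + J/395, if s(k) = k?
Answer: -1040831/61225 ≈ -17.000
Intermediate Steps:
J = -6/155 (J = 6/(-6 - 149) = 6/(-155) = 6*(-1/155) = -6/155 ≈ -0.038710)
s(-17) + J/395 = -17 - 6/155/395 = -17 + (1/395)*(-6/155) = -17 - 6/61225 = -1040831/61225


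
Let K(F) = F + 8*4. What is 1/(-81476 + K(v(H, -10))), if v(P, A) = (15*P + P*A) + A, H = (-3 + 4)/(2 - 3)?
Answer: -1/81459 ≈ -1.2276e-5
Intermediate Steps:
H = -1 (H = 1/(-1) = 1*(-1) = -1)
v(P, A) = A + 15*P + A*P (v(P, A) = (15*P + A*P) + A = A + 15*P + A*P)
K(F) = 32 + F (K(F) = F + 32 = 32 + F)
1/(-81476 + K(v(H, -10))) = 1/(-81476 + (32 + (-10 + 15*(-1) - 10*(-1)))) = 1/(-81476 + (32 + (-10 - 15 + 10))) = 1/(-81476 + (32 - 15)) = 1/(-81476 + 17) = 1/(-81459) = -1/81459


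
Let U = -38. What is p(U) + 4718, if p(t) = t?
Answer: 4680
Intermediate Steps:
p(U) + 4718 = -38 + 4718 = 4680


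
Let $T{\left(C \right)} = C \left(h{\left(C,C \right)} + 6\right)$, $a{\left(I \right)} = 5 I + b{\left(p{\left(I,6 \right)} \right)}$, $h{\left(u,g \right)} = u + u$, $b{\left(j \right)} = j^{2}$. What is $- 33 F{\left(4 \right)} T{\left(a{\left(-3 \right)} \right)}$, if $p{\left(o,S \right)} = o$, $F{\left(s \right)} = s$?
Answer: $-4752$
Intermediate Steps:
$h{\left(u,g \right)} = 2 u$
$a{\left(I \right)} = I^{2} + 5 I$ ($a{\left(I \right)} = 5 I + I^{2} = I^{2} + 5 I$)
$T{\left(C \right)} = C \left(6 + 2 C\right)$ ($T{\left(C \right)} = C \left(2 C + 6\right) = C \left(6 + 2 C\right)$)
$- 33 F{\left(4 \right)} T{\left(a{\left(-3 \right)} \right)} = \left(-33\right) 4 \cdot 2 \left(- 3 \left(5 - 3\right)\right) \left(3 - 3 \left(5 - 3\right)\right) = - 132 \cdot 2 \left(\left(-3\right) 2\right) \left(3 - 6\right) = - 132 \cdot 2 \left(-6\right) \left(3 - 6\right) = - 132 \cdot 2 \left(-6\right) \left(-3\right) = \left(-132\right) 36 = -4752$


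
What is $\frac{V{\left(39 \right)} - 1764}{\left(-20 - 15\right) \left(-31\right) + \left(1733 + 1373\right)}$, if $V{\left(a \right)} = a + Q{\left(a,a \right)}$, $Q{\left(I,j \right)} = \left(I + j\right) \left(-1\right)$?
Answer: $- \frac{601}{1397} \approx -0.43021$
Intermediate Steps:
$Q{\left(I,j \right)} = - I - j$
$V{\left(a \right)} = - a$ ($V{\left(a \right)} = a - 2 a = - a$)
$\frac{V{\left(39 \right)} - 1764}{\left(-20 - 15\right) \left(-31\right) + \left(1733 + 1373\right)} = \frac{\left(-1\right) 39 - 1764}{\left(-20 - 15\right) \left(-31\right) + \left(1733 + 1373\right)} = \frac{-39 - 1764}{\left(-35\right) \left(-31\right) + 3106} = - \frac{1803}{1085 + 3106} = - \frac{1803}{4191} = \left(-1803\right) \frac{1}{4191} = - \frac{601}{1397}$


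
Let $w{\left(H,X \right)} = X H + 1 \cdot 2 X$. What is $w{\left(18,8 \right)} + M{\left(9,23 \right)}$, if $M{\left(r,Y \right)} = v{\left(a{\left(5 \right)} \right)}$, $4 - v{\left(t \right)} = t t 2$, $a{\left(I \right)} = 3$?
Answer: $146$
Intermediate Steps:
$v{\left(t \right)} = 4 - 2 t^{2}$ ($v{\left(t \right)} = 4 - t t 2 = 4 - t^{2} \cdot 2 = 4 - 2 t^{2}$)
$M{\left(r,Y \right)} = -14$ ($M{\left(r,Y \right)} = 4 - 2 \cdot 3^{2} = 4 - 18 = -14$)
$w{\left(H,X \right)} = 2 X + H X$ ($w{\left(H,X \right)} = H X + 2 X = 2 X + H X$)
$w{\left(18,8 \right)} + M{\left(9,23 \right)} = 8 \left(2 + 18\right) - 14 = 8 \cdot 20 - 14 = 160 - 14 = 146$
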